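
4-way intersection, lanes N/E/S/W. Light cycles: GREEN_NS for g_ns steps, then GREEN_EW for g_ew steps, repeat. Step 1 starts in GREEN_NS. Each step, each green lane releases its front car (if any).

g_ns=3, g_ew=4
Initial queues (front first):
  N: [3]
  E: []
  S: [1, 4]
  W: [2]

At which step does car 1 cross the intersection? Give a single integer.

Step 1 [NS]: N:car3-GO,E:wait,S:car1-GO,W:wait | queues: N=0 E=0 S=1 W=1
Step 2 [NS]: N:empty,E:wait,S:car4-GO,W:wait | queues: N=0 E=0 S=0 W=1
Step 3 [NS]: N:empty,E:wait,S:empty,W:wait | queues: N=0 E=0 S=0 W=1
Step 4 [EW]: N:wait,E:empty,S:wait,W:car2-GO | queues: N=0 E=0 S=0 W=0
Car 1 crosses at step 1

1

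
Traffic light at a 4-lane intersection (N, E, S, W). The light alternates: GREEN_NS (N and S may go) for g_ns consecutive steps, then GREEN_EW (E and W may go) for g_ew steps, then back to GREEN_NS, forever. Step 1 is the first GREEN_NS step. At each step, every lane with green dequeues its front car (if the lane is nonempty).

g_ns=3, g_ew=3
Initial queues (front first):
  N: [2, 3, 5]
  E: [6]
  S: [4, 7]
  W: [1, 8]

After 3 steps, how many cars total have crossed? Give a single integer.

Answer: 5

Derivation:
Step 1 [NS]: N:car2-GO,E:wait,S:car4-GO,W:wait | queues: N=2 E=1 S=1 W=2
Step 2 [NS]: N:car3-GO,E:wait,S:car7-GO,W:wait | queues: N=1 E=1 S=0 W=2
Step 3 [NS]: N:car5-GO,E:wait,S:empty,W:wait | queues: N=0 E=1 S=0 W=2
Cars crossed by step 3: 5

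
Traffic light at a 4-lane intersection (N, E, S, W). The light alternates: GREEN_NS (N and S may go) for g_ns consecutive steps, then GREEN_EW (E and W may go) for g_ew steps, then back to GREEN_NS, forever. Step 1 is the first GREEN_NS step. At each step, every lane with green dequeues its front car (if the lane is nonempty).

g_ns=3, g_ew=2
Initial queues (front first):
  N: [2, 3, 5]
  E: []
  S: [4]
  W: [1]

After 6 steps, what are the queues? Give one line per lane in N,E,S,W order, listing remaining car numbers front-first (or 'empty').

Step 1 [NS]: N:car2-GO,E:wait,S:car4-GO,W:wait | queues: N=2 E=0 S=0 W=1
Step 2 [NS]: N:car3-GO,E:wait,S:empty,W:wait | queues: N=1 E=0 S=0 W=1
Step 3 [NS]: N:car5-GO,E:wait,S:empty,W:wait | queues: N=0 E=0 S=0 W=1
Step 4 [EW]: N:wait,E:empty,S:wait,W:car1-GO | queues: N=0 E=0 S=0 W=0

N: empty
E: empty
S: empty
W: empty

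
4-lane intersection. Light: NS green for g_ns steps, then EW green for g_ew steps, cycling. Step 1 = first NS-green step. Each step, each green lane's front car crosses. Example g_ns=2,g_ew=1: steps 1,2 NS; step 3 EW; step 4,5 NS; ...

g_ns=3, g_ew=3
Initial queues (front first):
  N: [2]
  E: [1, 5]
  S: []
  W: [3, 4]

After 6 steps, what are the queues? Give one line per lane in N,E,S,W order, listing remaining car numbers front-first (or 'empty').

Step 1 [NS]: N:car2-GO,E:wait,S:empty,W:wait | queues: N=0 E=2 S=0 W=2
Step 2 [NS]: N:empty,E:wait,S:empty,W:wait | queues: N=0 E=2 S=0 W=2
Step 3 [NS]: N:empty,E:wait,S:empty,W:wait | queues: N=0 E=2 S=0 W=2
Step 4 [EW]: N:wait,E:car1-GO,S:wait,W:car3-GO | queues: N=0 E=1 S=0 W=1
Step 5 [EW]: N:wait,E:car5-GO,S:wait,W:car4-GO | queues: N=0 E=0 S=0 W=0

N: empty
E: empty
S: empty
W: empty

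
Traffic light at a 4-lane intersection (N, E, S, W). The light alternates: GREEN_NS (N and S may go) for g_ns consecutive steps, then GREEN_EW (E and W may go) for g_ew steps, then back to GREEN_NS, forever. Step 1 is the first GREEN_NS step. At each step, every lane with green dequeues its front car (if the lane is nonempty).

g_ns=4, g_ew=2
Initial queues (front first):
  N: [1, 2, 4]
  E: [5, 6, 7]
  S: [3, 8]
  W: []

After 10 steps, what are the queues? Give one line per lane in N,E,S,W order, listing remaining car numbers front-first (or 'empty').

Step 1 [NS]: N:car1-GO,E:wait,S:car3-GO,W:wait | queues: N=2 E=3 S=1 W=0
Step 2 [NS]: N:car2-GO,E:wait,S:car8-GO,W:wait | queues: N=1 E=3 S=0 W=0
Step 3 [NS]: N:car4-GO,E:wait,S:empty,W:wait | queues: N=0 E=3 S=0 W=0
Step 4 [NS]: N:empty,E:wait,S:empty,W:wait | queues: N=0 E=3 S=0 W=0
Step 5 [EW]: N:wait,E:car5-GO,S:wait,W:empty | queues: N=0 E=2 S=0 W=0
Step 6 [EW]: N:wait,E:car6-GO,S:wait,W:empty | queues: N=0 E=1 S=0 W=0
Step 7 [NS]: N:empty,E:wait,S:empty,W:wait | queues: N=0 E=1 S=0 W=0
Step 8 [NS]: N:empty,E:wait,S:empty,W:wait | queues: N=0 E=1 S=0 W=0
Step 9 [NS]: N:empty,E:wait,S:empty,W:wait | queues: N=0 E=1 S=0 W=0
Step 10 [NS]: N:empty,E:wait,S:empty,W:wait | queues: N=0 E=1 S=0 W=0

N: empty
E: 7
S: empty
W: empty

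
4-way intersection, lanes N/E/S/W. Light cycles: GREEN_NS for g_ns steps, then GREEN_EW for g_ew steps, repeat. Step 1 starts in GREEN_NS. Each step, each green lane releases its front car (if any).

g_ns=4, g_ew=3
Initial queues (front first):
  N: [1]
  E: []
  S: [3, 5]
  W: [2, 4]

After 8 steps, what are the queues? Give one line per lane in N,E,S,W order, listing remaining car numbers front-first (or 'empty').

Step 1 [NS]: N:car1-GO,E:wait,S:car3-GO,W:wait | queues: N=0 E=0 S=1 W=2
Step 2 [NS]: N:empty,E:wait,S:car5-GO,W:wait | queues: N=0 E=0 S=0 W=2
Step 3 [NS]: N:empty,E:wait,S:empty,W:wait | queues: N=0 E=0 S=0 W=2
Step 4 [NS]: N:empty,E:wait,S:empty,W:wait | queues: N=0 E=0 S=0 W=2
Step 5 [EW]: N:wait,E:empty,S:wait,W:car2-GO | queues: N=0 E=0 S=0 W=1
Step 6 [EW]: N:wait,E:empty,S:wait,W:car4-GO | queues: N=0 E=0 S=0 W=0

N: empty
E: empty
S: empty
W: empty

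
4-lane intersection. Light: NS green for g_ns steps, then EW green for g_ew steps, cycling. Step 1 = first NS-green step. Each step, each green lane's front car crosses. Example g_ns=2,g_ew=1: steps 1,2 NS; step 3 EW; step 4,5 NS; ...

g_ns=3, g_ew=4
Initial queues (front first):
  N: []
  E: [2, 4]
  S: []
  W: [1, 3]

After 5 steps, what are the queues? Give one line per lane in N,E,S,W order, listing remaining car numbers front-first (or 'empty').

Step 1 [NS]: N:empty,E:wait,S:empty,W:wait | queues: N=0 E=2 S=0 W=2
Step 2 [NS]: N:empty,E:wait,S:empty,W:wait | queues: N=0 E=2 S=0 W=2
Step 3 [NS]: N:empty,E:wait,S:empty,W:wait | queues: N=0 E=2 S=0 W=2
Step 4 [EW]: N:wait,E:car2-GO,S:wait,W:car1-GO | queues: N=0 E=1 S=0 W=1
Step 5 [EW]: N:wait,E:car4-GO,S:wait,W:car3-GO | queues: N=0 E=0 S=0 W=0

N: empty
E: empty
S: empty
W: empty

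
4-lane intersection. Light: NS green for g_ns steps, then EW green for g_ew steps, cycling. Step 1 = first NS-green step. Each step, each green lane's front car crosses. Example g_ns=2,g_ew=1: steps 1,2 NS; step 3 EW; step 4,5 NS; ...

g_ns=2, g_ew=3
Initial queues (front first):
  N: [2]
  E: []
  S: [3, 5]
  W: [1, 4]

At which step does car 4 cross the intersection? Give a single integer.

Step 1 [NS]: N:car2-GO,E:wait,S:car3-GO,W:wait | queues: N=0 E=0 S=1 W=2
Step 2 [NS]: N:empty,E:wait,S:car5-GO,W:wait | queues: N=0 E=0 S=0 W=2
Step 3 [EW]: N:wait,E:empty,S:wait,W:car1-GO | queues: N=0 E=0 S=0 W=1
Step 4 [EW]: N:wait,E:empty,S:wait,W:car4-GO | queues: N=0 E=0 S=0 W=0
Car 4 crosses at step 4

4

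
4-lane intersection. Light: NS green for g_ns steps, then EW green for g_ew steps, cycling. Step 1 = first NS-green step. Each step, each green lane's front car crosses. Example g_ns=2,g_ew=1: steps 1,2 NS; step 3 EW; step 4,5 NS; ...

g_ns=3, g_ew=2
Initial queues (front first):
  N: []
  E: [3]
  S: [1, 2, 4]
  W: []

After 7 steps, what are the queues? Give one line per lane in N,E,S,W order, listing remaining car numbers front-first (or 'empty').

Step 1 [NS]: N:empty,E:wait,S:car1-GO,W:wait | queues: N=0 E=1 S=2 W=0
Step 2 [NS]: N:empty,E:wait,S:car2-GO,W:wait | queues: N=0 E=1 S=1 W=0
Step 3 [NS]: N:empty,E:wait,S:car4-GO,W:wait | queues: N=0 E=1 S=0 W=0
Step 4 [EW]: N:wait,E:car3-GO,S:wait,W:empty | queues: N=0 E=0 S=0 W=0

N: empty
E: empty
S: empty
W: empty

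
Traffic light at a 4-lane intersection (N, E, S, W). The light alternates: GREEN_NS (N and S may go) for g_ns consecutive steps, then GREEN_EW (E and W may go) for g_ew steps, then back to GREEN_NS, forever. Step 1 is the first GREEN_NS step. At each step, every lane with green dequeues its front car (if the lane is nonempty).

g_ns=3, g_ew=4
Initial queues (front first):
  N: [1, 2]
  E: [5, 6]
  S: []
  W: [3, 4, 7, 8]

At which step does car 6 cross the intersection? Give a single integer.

Step 1 [NS]: N:car1-GO,E:wait,S:empty,W:wait | queues: N=1 E=2 S=0 W=4
Step 2 [NS]: N:car2-GO,E:wait,S:empty,W:wait | queues: N=0 E=2 S=0 W=4
Step 3 [NS]: N:empty,E:wait,S:empty,W:wait | queues: N=0 E=2 S=0 W=4
Step 4 [EW]: N:wait,E:car5-GO,S:wait,W:car3-GO | queues: N=0 E=1 S=0 W=3
Step 5 [EW]: N:wait,E:car6-GO,S:wait,W:car4-GO | queues: N=0 E=0 S=0 W=2
Step 6 [EW]: N:wait,E:empty,S:wait,W:car7-GO | queues: N=0 E=0 S=0 W=1
Step 7 [EW]: N:wait,E:empty,S:wait,W:car8-GO | queues: N=0 E=0 S=0 W=0
Car 6 crosses at step 5

5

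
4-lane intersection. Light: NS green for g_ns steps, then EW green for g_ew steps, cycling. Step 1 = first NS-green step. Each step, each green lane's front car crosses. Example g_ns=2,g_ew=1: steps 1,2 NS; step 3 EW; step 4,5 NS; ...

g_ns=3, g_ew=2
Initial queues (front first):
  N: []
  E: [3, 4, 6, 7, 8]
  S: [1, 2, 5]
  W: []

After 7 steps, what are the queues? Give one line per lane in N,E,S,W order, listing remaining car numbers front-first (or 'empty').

Step 1 [NS]: N:empty,E:wait,S:car1-GO,W:wait | queues: N=0 E=5 S=2 W=0
Step 2 [NS]: N:empty,E:wait,S:car2-GO,W:wait | queues: N=0 E=5 S=1 W=0
Step 3 [NS]: N:empty,E:wait,S:car5-GO,W:wait | queues: N=0 E=5 S=0 W=0
Step 4 [EW]: N:wait,E:car3-GO,S:wait,W:empty | queues: N=0 E=4 S=0 W=0
Step 5 [EW]: N:wait,E:car4-GO,S:wait,W:empty | queues: N=0 E=3 S=0 W=0
Step 6 [NS]: N:empty,E:wait,S:empty,W:wait | queues: N=0 E=3 S=0 W=0
Step 7 [NS]: N:empty,E:wait,S:empty,W:wait | queues: N=0 E=3 S=0 W=0

N: empty
E: 6 7 8
S: empty
W: empty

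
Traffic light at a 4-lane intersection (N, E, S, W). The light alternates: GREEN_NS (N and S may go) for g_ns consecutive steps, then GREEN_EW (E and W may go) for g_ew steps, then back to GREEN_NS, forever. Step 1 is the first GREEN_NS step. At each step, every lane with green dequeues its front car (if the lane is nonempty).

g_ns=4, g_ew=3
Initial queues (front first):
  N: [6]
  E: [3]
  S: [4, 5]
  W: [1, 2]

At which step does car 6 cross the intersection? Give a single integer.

Step 1 [NS]: N:car6-GO,E:wait,S:car4-GO,W:wait | queues: N=0 E=1 S=1 W=2
Step 2 [NS]: N:empty,E:wait,S:car5-GO,W:wait | queues: N=0 E=1 S=0 W=2
Step 3 [NS]: N:empty,E:wait,S:empty,W:wait | queues: N=0 E=1 S=0 W=2
Step 4 [NS]: N:empty,E:wait,S:empty,W:wait | queues: N=0 E=1 S=0 W=2
Step 5 [EW]: N:wait,E:car3-GO,S:wait,W:car1-GO | queues: N=0 E=0 S=0 W=1
Step 6 [EW]: N:wait,E:empty,S:wait,W:car2-GO | queues: N=0 E=0 S=0 W=0
Car 6 crosses at step 1

1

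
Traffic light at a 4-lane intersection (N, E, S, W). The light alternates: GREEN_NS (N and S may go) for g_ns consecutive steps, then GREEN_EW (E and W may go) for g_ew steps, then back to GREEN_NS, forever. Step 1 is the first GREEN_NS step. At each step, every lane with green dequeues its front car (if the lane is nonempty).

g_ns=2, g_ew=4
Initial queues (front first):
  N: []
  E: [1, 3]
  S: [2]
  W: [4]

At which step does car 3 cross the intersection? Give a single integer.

Step 1 [NS]: N:empty,E:wait,S:car2-GO,W:wait | queues: N=0 E=2 S=0 W=1
Step 2 [NS]: N:empty,E:wait,S:empty,W:wait | queues: N=0 E=2 S=0 W=1
Step 3 [EW]: N:wait,E:car1-GO,S:wait,W:car4-GO | queues: N=0 E=1 S=0 W=0
Step 4 [EW]: N:wait,E:car3-GO,S:wait,W:empty | queues: N=0 E=0 S=0 W=0
Car 3 crosses at step 4

4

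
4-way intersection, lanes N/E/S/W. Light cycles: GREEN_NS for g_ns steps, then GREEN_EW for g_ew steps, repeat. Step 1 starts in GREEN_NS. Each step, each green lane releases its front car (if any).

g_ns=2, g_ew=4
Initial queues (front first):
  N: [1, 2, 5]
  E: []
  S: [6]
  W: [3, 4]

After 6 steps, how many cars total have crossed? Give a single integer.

Step 1 [NS]: N:car1-GO,E:wait,S:car6-GO,W:wait | queues: N=2 E=0 S=0 W=2
Step 2 [NS]: N:car2-GO,E:wait,S:empty,W:wait | queues: N=1 E=0 S=0 W=2
Step 3 [EW]: N:wait,E:empty,S:wait,W:car3-GO | queues: N=1 E=0 S=0 W=1
Step 4 [EW]: N:wait,E:empty,S:wait,W:car4-GO | queues: N=1 E=0 S=0 W=0
Step 5 [EW]: N:wait,E:empty,S:wait,W:empty | queues: N=1 E=0 S=0 W=0
Step 6 [EW]: N:wait,E:empty,S:wait,W:empty | queues: N=1 E=0 S=0 W=0
Cars crossed by step 6: 5

Answer: 5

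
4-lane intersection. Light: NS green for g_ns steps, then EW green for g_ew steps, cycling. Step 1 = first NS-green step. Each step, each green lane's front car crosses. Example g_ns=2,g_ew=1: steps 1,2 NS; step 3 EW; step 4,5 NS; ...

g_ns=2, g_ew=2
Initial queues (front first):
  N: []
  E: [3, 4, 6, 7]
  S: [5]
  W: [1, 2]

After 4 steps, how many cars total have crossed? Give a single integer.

Step 1 [NS]: N:empty,E:wait,S:car5-GO,W:wait | queues: N=0 E=4 S=0 W=2
Step 2 [NS]: N:empty,E:wait,S:empty,W:wait | queues: N=0 E=4 S=0 W=2
Step 3 [EW]: N:wait,E:car3-GO,S:wait,W:car1-GO | queues: N=0 E=3 S=0 W=1
Step 4 [EW]: N:wait,E:car4-GO,S:wait,W:car2-GO | queues: N=0 E=2 S=0 W=0
Cars crossed by step 4: 5

Answer: 5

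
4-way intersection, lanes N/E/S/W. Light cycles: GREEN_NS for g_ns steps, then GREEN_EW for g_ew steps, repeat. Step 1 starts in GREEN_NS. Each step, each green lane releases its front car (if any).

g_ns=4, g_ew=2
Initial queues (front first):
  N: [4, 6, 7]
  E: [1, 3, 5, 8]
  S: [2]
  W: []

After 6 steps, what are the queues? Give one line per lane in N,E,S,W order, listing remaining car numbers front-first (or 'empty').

Step 1 [NS]: N:car4-GO,E:wait,S:car2-GO,W:wait | queues: N=2 E=4 S=0 W=0
Step 2 [NS]: N:car6-GO,E:wait,S:empty,W:wait | queues: N=1 E=4 S=0 W=0
Step 3 [NS]: N:car7-GO,E:wait,S:empty,W:wait | queues: N=0 E=4 S=0 W=0
Step 4 [NS]: N:empty,E:wait,S:empty,W:wait | queues: N=0 E=4 S=0 W=0
Step 5 [EW]: N:wait,E:car1-GO,S:wait,W:empty | queues: N=0 E=3 S=0 W=0
Step 6 [EW]: N:wait,E:car3-GO,S:wait,W:empty | queues: N=0 E=2 S=0 W=0

N: empty
E: 5 8
S: empty
W: empty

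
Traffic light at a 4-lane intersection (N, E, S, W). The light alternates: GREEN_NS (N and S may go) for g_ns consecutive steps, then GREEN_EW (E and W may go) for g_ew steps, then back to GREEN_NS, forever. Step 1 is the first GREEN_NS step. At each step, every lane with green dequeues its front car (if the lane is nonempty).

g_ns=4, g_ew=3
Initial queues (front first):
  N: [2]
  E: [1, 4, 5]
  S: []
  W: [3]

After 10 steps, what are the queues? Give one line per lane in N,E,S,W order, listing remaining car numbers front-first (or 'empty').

Step 1 [NS]: N:car2-GO,E:wait,S:empty,W:wait | queues: N=0 E=3 S=0 W=1
Step 2 [NS]: N:empty,E:wait,S:empty,W:wait | queues: N=0 E=3 S=0 W=1
Step 3 [NS]: N:empty,E:wait,S:empty,W:wait | queues: N=0 E=3 S=0 W=1
Step 4 [NS]: N:empty,E:wait,S:empty,W:wait | queues: N=0 E=3 S=0 W=1
Step 5 [EW]: N:wait,E:car1-GO,S:wait,W:car3-GO | queues: N=0 E=2 S=0 W=0
Step 6 [EW]: N:wait,E:car4-GO,S:wait,W:empty | queues: N=0 E=1 S=0 W=0
Step 7 [EW]: N:wait,E:car5-GO,S:wait,W:empty | queues: N=0 E=0 S=0 W=0

N: empty
E: empty
S: empty
W: empty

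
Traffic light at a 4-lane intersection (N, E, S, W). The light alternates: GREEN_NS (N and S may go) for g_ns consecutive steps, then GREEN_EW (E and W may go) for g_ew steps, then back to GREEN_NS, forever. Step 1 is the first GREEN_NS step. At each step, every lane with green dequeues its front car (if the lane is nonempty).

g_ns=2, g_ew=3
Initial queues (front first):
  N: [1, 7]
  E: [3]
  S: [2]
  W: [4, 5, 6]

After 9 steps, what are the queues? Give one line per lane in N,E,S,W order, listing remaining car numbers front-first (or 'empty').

Step 1 [NS]: N:car1-GO,E:wait,S:car2-GO,W:wait | queues: N=1 E=1 S=0 W=3
Step 2 [NS]: N:car7-GO,E:wait,S:empty,W:wait | queues: N=0 E=1 S=0 W=3
Step 3 [EW]: N:wait,E:car3-GO,S:wait,W:car4-GO | queues: N=0 E=0 S=0 W=2
Step 4 [EW]: N:wait,E:empty,S:wait,W:car5-GO | queues: N=0 E=0 S=0 W=1
Step 5 [EW]: N:wait,E:empty,S:wait,W:car6-GO | queues: N=0 E=0 S=0 W=0

N: empty
E: empty
S: empty
W: empty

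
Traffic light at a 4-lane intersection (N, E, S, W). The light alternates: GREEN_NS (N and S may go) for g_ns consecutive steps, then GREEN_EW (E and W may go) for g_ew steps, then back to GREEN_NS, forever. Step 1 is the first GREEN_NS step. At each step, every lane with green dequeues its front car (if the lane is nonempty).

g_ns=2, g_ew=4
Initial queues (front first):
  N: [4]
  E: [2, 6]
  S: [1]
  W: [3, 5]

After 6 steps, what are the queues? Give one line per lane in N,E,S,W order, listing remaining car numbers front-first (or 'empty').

Step 1 [NS]: N:car4-GO,E:wait,S:car1-GO,W:wait | queues: N=0 E=2 S=0 W=2
Step 2 [NS]: N:empty,E:wait,S:empty,W:wait | queues: N=0 E=2 S=0 W=2
Step 3 [EW]: N:wait,E:car2-GO,S:wait,W:car3-GO | queues: N=0 E=1 S=0 W=1
Step 4 [EW]: N:wait,E:car6-GO,S:wait,W:car5-GO | queues: N=0 E=0 S=0 W=0

N: empty
E: empty
S: empty
W: empty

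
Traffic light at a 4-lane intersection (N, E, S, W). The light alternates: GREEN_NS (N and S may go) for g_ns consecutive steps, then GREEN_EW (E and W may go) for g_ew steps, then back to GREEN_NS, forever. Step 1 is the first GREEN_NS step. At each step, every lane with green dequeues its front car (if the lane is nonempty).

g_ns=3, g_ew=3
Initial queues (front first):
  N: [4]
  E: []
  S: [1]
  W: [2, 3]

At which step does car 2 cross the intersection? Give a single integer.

Step 1 [NS]: N:car4-GO,E:wait,S:car1-GO,W:wait | queues: N=0 E=0 S=0 W=2
Step 2 [NS]: N:empty,E:wait,S:empty,W:wait | queues: N=0 E=0 S=0 W=2
Step 3 [NS]: N:empty,E:wait,S:empty,W:wait | queues: N=0 E=0 S=0 W=2
Step 4 [EW]: N:wait,E:empty,S:wait,W:car2-GO | queues: N=0 E=0 S=0 W=1
Step 5 [EW]: N:wait,E:empty,S:wait,W:car3-GO | queues: N=0 E=0 S=0 W=0
Car 2 crosses at step 4

4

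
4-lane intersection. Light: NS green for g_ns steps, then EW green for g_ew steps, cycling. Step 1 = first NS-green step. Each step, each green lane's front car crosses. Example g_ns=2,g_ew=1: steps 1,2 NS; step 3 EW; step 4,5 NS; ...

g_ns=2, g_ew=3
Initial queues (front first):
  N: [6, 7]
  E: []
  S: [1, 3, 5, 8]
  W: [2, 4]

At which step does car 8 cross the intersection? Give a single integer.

Step 1 [NS]: N:car6-GO,E:wait,S:car1-GO,W:wait | queues: N=1 E=0 S=3 W=2
Step 2 [NS]: N:car7-GO,E:wait,S:car3-GO,W:wait | queues: N=0 E=0 S=2 W=2
Step 3 [EW]: N:wait,E:empty,S:wait,W:car2-GO | queues: N=0 E=0 S=2 W=1
Step 4 [EW]: N:wait,E:empty,S:wait,W:car4-GO | queues: N=0 E=0 S=2 W=0
Step 5 [EW]: N:wait,E:empty,S:wait,W:empty | queues: N=0 E=0 S=2 W=0
Step 6 [NS]: N:empty,E:wait,S:car5-GO,W:wait | queues: N=0 E=0 S=1 W=0
Step 7 [NS]: N:empty,E:wait,S:car8-GO,W:wait | queues: N=0 E=0 S=0 W=0
Car 8 crosses at step 7

7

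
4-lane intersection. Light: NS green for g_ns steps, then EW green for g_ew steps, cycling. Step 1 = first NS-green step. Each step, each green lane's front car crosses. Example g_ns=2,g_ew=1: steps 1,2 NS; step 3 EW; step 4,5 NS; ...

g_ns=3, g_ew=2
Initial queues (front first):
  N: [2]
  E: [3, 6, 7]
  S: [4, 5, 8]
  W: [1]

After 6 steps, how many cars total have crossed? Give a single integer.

Step 1 [NS]: N:car2-GO,E:wait,S:car4-GO,W:wait | queues: N=0 E=3 S=2 W=1
Step 2 [NS]: N:empty,E:wait,S:car5-GO,W:wait | queues: N=0 E=3 S=1 W=1
Step 3 [NS]: N:empty,E:wait,S:car8-GO,W:wait | queues: N=0 E=3 S=0 W=1
Step 4 [EW]: N:wait,E:car3-GO,S:wait,W:car1-GO | queues: N=0 E=2 S=0 W=0
Step 5 [EW]: N:wait,E:car6-GO,S:wait,W:empty | queues: N=0 E=1 S=0 W=0
Step 6 [NS]: N:empty,E:wait,S:empty,W:wait | queues: N=0 E=1 S=0 W=0
Cars crossed by step 6: 7

Answer: 7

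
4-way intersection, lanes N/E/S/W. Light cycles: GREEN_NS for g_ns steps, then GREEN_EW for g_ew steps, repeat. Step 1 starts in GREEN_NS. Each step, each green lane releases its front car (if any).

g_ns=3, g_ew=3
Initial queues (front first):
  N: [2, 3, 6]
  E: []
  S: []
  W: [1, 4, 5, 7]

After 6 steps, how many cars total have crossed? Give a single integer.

Answer: 6

Derivation:
Step 1 [NS]: N:car2-GO,E:wait,S:empty,W:wait | queues: N=2 E=0 S=0 W=4
Step 2 [NS]: N:car3-GO,E:wait,S:empty,W:wait | queues: N=1 E=0 S=0 W=4
Step 3 [NS]: N:car6-GO,E:wait,S:empty,W:wait | queues: N=0 E=0 S=0 W=4
Step 4 [EW]: N:wait,E:empty,S:wait,W:car1-GO | queues: N=0 E=0 S=0 W=3
Step 5 [EW]: N:wait,E:empty,S:wait,W:car4-GO | queues: N=0 E=0 S=0 W=2
Step 6 [EW]: N:wait,E:empty,S:wait,W:car5-GO | queues: N=0 E=0 S=0 W=1
Cars crossed by step 6: 6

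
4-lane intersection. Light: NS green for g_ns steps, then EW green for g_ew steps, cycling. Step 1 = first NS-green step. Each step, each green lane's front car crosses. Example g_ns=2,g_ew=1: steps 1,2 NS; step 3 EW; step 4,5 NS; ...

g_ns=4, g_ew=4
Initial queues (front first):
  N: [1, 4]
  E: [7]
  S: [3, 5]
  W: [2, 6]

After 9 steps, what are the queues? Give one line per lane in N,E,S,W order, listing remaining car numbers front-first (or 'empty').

Step 1 [NS]: N:car1-GO,E:wait,S:car3-GO,W:wait | queues: N=1 E=1 S=1 W=2
Step 2 [NS]: N:car4-GO,E:wait,S:car5-GO,W:wait | queues: N=0 E=1 S=0 W=2
Step 3 [NS]: N:empty,E:wait,S:empty,W:wait | queues: N=0 E=1 S=0 W=2
Step 4 [NS]: N:empty,E:wait,S:empty,W:wait | queues: N=0 E=1 S=0 W=2
Step 5 [EW]: N:wait,E:car7-GO,S:wait,W:car2-GO | queues: N=0 E=0 S=0 W=1
Step 6 [EW]: N:wait,E:empty,S:wait,W:car6-GO | queues: N=0 E=0 S=0 W=0

N: empty
E: empty
S: empty
W: empty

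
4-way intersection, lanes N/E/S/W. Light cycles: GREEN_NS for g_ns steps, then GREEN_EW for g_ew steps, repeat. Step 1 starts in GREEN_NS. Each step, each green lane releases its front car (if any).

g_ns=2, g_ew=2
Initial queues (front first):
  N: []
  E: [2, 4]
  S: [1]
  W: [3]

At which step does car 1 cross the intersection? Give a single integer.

Step 1 [NS]: N:empty,E:wait,S:car1-GO,W:wait | queues: N=0 E=2 S=0 W=1
Step 2 [NS]: N:empty,E:wait,S:empty,W:wait | queues: N=0 E=2 S=0 W=1
Step 3 [EW]: N:wait,E:car2-GO,S:wait,W:car3-GO | queues: N=0 E=1 S=0 W=0
Step 4 [EW]: N:wait,E:car4-GO,S:wait,W:empty | queues: N=0 E=0 S=0 W=0
Car 1 crosses at step 1

1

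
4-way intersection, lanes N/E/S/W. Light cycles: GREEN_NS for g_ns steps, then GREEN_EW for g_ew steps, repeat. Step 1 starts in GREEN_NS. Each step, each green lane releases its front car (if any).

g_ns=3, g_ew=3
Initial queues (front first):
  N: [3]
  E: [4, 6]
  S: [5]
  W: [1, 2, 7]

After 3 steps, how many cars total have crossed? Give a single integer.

Step 1 [NS]: N:car3-GO,E:wait,S:car5-GO,W:wait | queues: N=0 E=2 S=0 W=3
Step 2 [NS]: N:empty,E:wait,S:empty,W:wait | queues: N=0 E=2 S=0 W=3
Step 3 [NS]: N:empty,E:wait,S:empty,W:wait | queues: N=0 E=2 S=0 W=3
Cars crossed by step 3: 2

Answer: 2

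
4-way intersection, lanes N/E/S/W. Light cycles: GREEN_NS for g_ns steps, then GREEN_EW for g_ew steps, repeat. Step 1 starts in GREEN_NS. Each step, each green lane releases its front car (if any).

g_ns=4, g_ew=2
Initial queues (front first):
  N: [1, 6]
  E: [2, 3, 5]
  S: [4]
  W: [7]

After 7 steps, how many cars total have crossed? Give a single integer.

Step 1 [NS]: N:car1-GO,E:wait,S:car4-GO,W:wait | queues: N=1 E=3 S=0 W=1
Step 2 [NS]: N:car6-GO,E:wait,S:empty,W:wait | queues: N=0 E=3 S=0 W=1
Step 3 [NS]: N:empty,E:wait,S:empty,W:wait | queues: N=0 E=3 S=0 W=1
Step 4 [NS]: N:empty,E:wait,S:empty,W:wait | queues: N=0 E=3 S=0 W=1
Step 5 [EW]: N:wait,E:car2-GO,S:wait,W:car7-GO | queues: N=0 E=2 S=0 W=0
Step 6 [EW]: N:wait,E:car3-GO,S:wait,W:empty | queues: N=0 E=1 S=0 W=0
Step 7 [NS]: N:empty,E:wait,S:empty,W:wait | queues: N=0 E=1 S=0 W=0
Cars crossed by step 7: 6

Answer: 6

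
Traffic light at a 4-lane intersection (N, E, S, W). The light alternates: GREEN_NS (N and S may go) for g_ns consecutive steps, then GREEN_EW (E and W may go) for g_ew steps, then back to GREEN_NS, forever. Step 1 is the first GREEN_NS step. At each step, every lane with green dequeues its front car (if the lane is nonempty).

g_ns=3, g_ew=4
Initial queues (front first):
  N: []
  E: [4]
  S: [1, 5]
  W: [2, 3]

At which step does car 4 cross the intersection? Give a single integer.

Step 1 [NS]: N:empty,E:wait,S:car1-GO,W:wait | queues: N=0 E=1 S=1 W=2
Step 2 [NS]: N:empty,E:wait,S:car5-GO,W:wait | queues: N=0 E=1 S=0 W=2
Step 3 [NS]: N:empty,E:wait,S:empty,W:wait | queues: N=0 E=1 S=0 W=2
Step 4 [EW]: N:wait,E:car4-GO,S:wait,W:car2-GO | queues: N=0 E=0 S=0 W=1
Step 5 [EW]: N:wait,E:empty,S:wait,W:car3-GO | queues: N=0 E=0 S=0 W=0
Car 4 crosses at step 4

4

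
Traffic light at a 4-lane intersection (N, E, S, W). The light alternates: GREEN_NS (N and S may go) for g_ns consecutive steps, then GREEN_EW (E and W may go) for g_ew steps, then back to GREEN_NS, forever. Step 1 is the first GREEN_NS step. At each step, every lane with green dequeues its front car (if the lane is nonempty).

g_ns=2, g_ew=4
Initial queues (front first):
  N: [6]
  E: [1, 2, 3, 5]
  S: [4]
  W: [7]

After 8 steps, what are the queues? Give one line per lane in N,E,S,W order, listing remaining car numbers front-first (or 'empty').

Step 1 [NS]: N:car6-GO,E:wait,S:car4-GO,W:wait | queues: N=0 E=4 S=0 W=1
Step 2 [NS]: N:empty,E:wait,S:empty,W:wait | queues: N=0 E=4 S=0 W=1
Step 3 [EW]: N:wait,E:car1-GO,S:wait,W:car7-GO | queues: N=0 E=3 S=0 W=0
Step 4 [EW]: N:wait,E:car2-GO,S:wait,W:empty | queues: N=0 E=2 S=0 W=0
Step 5 [EW]: N:wait,E:car3-GO,S:wait,W:empty | queues: N=0 E=1 S=0 W=0
Step 6 [EW]: N:wait,E:car5-GO,S:wait,W:empty | queues: N=0 E=0 S=0 W=0

N: empty
E: empty
S: empty
W: empty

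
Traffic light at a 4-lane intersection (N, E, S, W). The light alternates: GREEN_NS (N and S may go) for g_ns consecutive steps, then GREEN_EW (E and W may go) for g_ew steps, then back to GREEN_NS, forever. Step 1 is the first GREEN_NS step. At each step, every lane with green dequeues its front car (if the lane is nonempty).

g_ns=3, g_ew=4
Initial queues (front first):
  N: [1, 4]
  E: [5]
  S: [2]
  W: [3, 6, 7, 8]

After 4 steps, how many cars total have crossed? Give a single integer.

Step 1 [NS]: N:car1-GO,E:wait,S:car2-GO,W:wait | queues: N=1 E=1 S=0 W=4
Step 2 [NS]: N:car4-GO,E:wait,S:empty,W:wait | queues: N=0 E=1 S=0 W=4
Step 3 [NS]: N:empty,E:wait,S:empty,W:wait | queues: N=0 E=1 S=0 W=4
Step 4 [EW]: N:wait,E:car5-GO,S:wait,W:car3-GO | queues: N=0 E=0 S=0 W=3
Cars crossed by step 4: 5

Answer: 5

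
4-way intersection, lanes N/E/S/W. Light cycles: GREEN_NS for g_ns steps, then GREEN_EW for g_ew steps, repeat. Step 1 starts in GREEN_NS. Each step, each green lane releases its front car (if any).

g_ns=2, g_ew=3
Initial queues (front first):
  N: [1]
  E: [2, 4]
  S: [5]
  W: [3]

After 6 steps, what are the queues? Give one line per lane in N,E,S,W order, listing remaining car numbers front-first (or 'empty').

Step 1 [NS]: N:car1-GO,E:wait,S:car5-GO,W:wait | queues: N=0 E=2 S=0 W=1
Step 2 [NS]: N:empty,E:wait,S:empty,W:wait | queues: N=0 E=2 S=0 W=1
Step 3 [EW]: N:wait,E:car2-GO,S:wait,W:car3-GO | queues: N=0 E=1 S=0 W=0
Step 4 [EW]: N:wait,E:car4-GO,S:wait,W:empty | queues: N=0 E=0 S=0 W=0

N: empty
E: empty
S: empty
W: empty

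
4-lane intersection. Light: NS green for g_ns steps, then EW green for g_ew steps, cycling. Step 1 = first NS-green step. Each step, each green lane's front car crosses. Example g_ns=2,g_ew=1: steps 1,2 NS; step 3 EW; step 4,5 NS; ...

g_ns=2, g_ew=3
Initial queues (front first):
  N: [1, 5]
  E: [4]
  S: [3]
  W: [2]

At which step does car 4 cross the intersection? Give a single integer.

Step 1 [NS]: N:car1-GO,E:wait,S:car3-GO,W:wait | queues: N=1 E=1 S=0 W=1
Step 2 [NS]: N:car5-GO,E:wait,S:empty,W:wait | queues: N=0 E=1 S=0 W=1
Step 3 [EW]: N:wait,E:car4-GO,S:wait,W:car2-GO | queues: N=0 E=0 S=0 W=0
Car 4 crosses at step 3

3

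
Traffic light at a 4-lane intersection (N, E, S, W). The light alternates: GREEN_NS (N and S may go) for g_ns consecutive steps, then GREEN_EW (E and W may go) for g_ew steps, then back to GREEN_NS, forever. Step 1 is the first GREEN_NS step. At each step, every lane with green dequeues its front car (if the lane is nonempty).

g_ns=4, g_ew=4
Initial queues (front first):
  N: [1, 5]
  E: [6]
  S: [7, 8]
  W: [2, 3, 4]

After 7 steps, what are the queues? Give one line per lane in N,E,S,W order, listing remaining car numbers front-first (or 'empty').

Step 1 [NS]: N:car1-GO,E:wait,S:car7-GO,W:wait | queues: N=1 E=1 S=1 W=3
Step 2 [NS]: N:car5-GO,E:wait,S:car8-GO,W:wait | queues: N=0 E=1 S=0 W=3
Step 3 [NS]: N:empty,E:wait,S:empty,W:wait | queues: N=0 E=1 S=0 W=3
Step 4 [NS]: N:empty,E:wait,S:empty,W:wait | queues: N=0 E=1 S=0 W=3
Step 5 [EW]: N:wait,E:car6-GO,S:wait,W:car2-GO | queues: N=0 E=0 S=0 W=2
Step 6 [EW]: N:wait,E:empty,S:wait,W:car3-GO | queues: N=0 E=0 S=0 W=1
Step 7 [EW]: N:wait,E:empty,S:wait,W:car4-GO | queues: N=0 E=0 S=0 W=0

N: empty
E: empty
S: empty
W: empty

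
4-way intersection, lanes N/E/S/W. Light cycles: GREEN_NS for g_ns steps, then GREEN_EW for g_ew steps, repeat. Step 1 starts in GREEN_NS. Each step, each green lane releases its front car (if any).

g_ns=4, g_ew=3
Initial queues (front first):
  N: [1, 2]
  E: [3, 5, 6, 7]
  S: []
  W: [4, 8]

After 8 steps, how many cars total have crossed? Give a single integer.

Answer: 7

Derivation:
Step 1 [NS]: N:car1-GO,E:wait,S:empty,W:wait | queues: N=1 E=4 S=0 W=2
Step 2 [NS]: N:car2-GO,E:wait,S:empty,W:wait | queues: N=0 E=4 S=0 W=2
Step 3 [NS]: N:empty,E:wait,S:empty,W:wait | queues: N=0 E=4 S=0 W=2
Step 4 [NS]: N:empty,E:wait,S:empty,W:wait | queues: N=0 E=4 S=0 W=2
Step 5 [EW]: N:wait,E:car3-GO,S:wait,W:car4-GO | queues: N=0 E=3 S=0 W=1
Step 6 [EW]: N:wait,E:car5-GO,S:wait,W:car8-GO | queues: N=0 E=2 S=0 W=0
Step 7 [EW]: N:wait,E:car6-GO,S:wait,W:empty | queues: N=0 E=1 S=0 W=0
Step 8 [NS]: N:empty,E:wait,S:empty,W:wait | queues: N=0 E=1 S=0 W=0
Cars crossed by step 8: 7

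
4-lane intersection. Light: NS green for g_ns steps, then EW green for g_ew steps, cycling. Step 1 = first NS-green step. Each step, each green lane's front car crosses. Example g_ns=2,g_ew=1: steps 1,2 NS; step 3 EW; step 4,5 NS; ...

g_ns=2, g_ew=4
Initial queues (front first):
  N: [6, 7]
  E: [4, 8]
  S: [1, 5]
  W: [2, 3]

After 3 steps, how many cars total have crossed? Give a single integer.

Step 1 [NS]: N:car6-GO,E:wait,S:car1-GO,W:wait | queues: N=1 E=2 S=1 W=2
Step 2 [NS]: N:car7-GO,E:wait,S:car5-GO,W:wait | queues: N=0 E=2 S=0 W=2
Step 3 [EW]: N:wait,E:car4-GO,S:wait,W:car2-GO | queues: N=0 E=1 S=0 W=1
Cars crossed by step 3: 6

Answer: 6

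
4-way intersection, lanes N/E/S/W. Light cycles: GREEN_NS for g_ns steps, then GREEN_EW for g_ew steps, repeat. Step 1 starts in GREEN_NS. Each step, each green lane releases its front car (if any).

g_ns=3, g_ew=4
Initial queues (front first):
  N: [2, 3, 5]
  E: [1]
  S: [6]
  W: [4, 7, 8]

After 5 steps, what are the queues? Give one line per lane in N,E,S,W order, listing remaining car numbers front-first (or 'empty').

Step 1 [NS]: N:car2-GO,E:wait,S:car6-GO,W:wait | queues: N=2 E=1 S=0 W=3
Step 2 [NS]: N:car3-GO,E:wait,S:empty,W:wait | queues: N=1 E=1 S=0 W=3
Step 3 [NS]: N:car5-GO,E:wait,S:empty,W:wait | queues: N=0 E=1 S=0 W=3
Step 4 [EW]: N:wait,E:car1-GO,S:wait,W:car4-GO | queues: N=0 E=0 S=0 W=2
Step 5 [EW]: N:wait,E:empty,S:wait,W:car7-GO | queues: N=0 E=0 S=0 W=1

N: empty
E: empty
S: empty
W: 8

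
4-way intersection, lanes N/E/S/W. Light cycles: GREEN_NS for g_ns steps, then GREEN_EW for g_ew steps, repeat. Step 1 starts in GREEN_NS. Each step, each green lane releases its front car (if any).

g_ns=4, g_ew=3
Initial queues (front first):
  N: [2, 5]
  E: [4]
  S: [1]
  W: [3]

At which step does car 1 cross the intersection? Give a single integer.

Step 1 [NS]: N:car2-GO,E:wait,S:car1-GO,W:wait | queues: N=1 E=1 S=0 W=1
Step 2 [NS]: N:car5-GO,E:wait,S:empty,W:wait | queues: N=0 E=1 S=0 W=1
Step 3 [NS]: N:empty,E:wait,S:empty,W:wait | queues: N=0 E=1 S=0 W=1
Step 4 [NS]: N:empty,E:wait,S:empty,W:wait | queues: N=0 E=1 S=0 W=1
Step 5 [EW]: N:wait,E:car4-GO,S:wait,W:car3-GO | queues: N=0 E=0 S=0 W=0
Car 1 crosses at step 1

1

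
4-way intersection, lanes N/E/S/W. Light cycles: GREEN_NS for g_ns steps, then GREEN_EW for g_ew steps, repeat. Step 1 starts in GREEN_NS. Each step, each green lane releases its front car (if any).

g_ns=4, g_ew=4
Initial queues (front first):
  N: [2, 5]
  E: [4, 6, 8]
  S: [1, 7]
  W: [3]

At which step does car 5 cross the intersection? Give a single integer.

Step 1 [NS]: N:car2-GO,E:wait,S:car1-GO,W:wait | queues: N=1 E=3 S=1 W=1
Step 2 [NS]: N:car5-GO,E:wait,S:car7-GO,W:wait | queues: N=0 E=3 S=0 W=1
Step 3 [NS]: N:empty,E:wait,S:empty,W:wait | queues: N=0 E=3 S=0 W=1
Step 4 [NS]: N:empty,E:wait,S:empty,W:wait | queues: N=0 E=3 S=0 W=1
Step 5 [EW]: N:wait,E:car4-GO,S:wait,W:car3-GO | queues: N=0 E=2 S=0 W=0
Step 6 [EW]: N:wait,E:car6-GO,S:wait,W:empty | queues: N=0 E=1 S=0 W=0
Step 7 [EW]: N:wait,E:car8-GO,S:wait,W:empty | queues: N=0 E=0 S=0 W=0
Car 5 crosses at step 2

2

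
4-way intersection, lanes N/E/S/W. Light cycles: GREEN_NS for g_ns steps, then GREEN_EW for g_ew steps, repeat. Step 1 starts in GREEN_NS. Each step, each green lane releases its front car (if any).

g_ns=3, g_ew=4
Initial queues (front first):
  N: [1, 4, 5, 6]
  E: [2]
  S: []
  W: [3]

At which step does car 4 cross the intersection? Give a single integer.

Step 1 [NS]: N:car1-GO,E:wait,S:empty,W:wait | queues: N=3 E=1 S=0 W=1
Step 2 [NS]: N:car4-GO,E:wait,S:empty,W:wait | queues: N=2 E=1 S=0 W=1
Step 3 [NS]: N:car5-GO,E:wait,S:empty,W:wait | queues: N=1 E=1 S=0 W=1
Step 4 [EW]: N:wait,E:car2-GO,S:wait,W:car3-GO | queues: N=1 E=0 S=0 W=0
Step 5 [EW]: N:wait,E:empty,S:wait,W:empty | queues: N=1 E=0 S=0 W=0
Step 6 [EW]: N:wait,E:empty,S:wait,W:empty | queues: N=1 E=0 S=0 W=0
Step 7 [EW]: N:wait,E:empty,S:wait,W:empty | queues: N=1 E=0 S=0 W=0
Step 8 [NS]: N:car6-GO,E:wait,S:empty,W:wait | queues: N=0 E=0 S=0 W=0
Car 4 crosses at step 2

2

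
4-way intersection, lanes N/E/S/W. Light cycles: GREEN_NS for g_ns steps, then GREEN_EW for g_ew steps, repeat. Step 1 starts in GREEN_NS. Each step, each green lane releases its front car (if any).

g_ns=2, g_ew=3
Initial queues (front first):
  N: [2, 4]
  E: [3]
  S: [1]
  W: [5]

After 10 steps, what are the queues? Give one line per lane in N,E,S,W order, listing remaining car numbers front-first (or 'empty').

Step 1 [NS]: N:car2-GO,E:wait,S:car1-GO,W:wait | queues: N=1 E=1 S=0 W=1
Step 2 [NS]: N:car4-GO,E:wait,S:empty,W:wait | queues: N=0 E=1 S=0 W=1
Step 3 [EW]: N:wait,E:car3-GO,S:wait,W:car5-GO | queues: N=0 E=0 S=0 W=0

N: empty
E: empty
S: empty
W: empty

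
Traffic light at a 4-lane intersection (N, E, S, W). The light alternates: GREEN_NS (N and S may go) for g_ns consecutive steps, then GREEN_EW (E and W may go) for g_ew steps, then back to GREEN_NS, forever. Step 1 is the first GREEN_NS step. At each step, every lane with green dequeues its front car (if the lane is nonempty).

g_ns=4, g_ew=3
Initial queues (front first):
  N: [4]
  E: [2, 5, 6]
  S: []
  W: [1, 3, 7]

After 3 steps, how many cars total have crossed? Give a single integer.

Answer: 1

Derivation:
Step 1 [NS]: N:car4-GO,E:wait,S:empty,W:wait | queues: N=0 E=3 S=0 W=3
Step 2 [NS]: N:empty,E:wait,S:empty,W:wait | queues: N=0 E=3 S=0 W=3
Step 3 [NS]: N:empty,E:wait,S:empty,W:wait | queues: N=0 E=3 S=0 W=3
Cars crossed by step 3: 1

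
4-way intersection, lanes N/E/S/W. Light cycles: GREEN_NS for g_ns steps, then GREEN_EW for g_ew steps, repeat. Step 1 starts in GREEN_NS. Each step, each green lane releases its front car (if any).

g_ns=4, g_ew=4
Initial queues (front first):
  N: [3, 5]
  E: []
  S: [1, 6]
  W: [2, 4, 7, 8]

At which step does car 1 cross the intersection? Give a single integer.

Step 1 [NS]: N:car3-GO,E:wait,S:car1-GO,W:wait | queues: N=1 E=0 S=1 W=4
Step 2 [NS]: N:car5-GO,E:wait,S:car6-GO,W:wait | queues: N=0 E=0 S=0 W=4
Step 3 [NS]: N:empty,E:wait,S:empty,W:wait | queues: N=0 E=0 S=0 W=4
Step 4 [NS]: N:empty,E:wait,S:empty,W:wait | queues: N=0 E=0 S=0 W=4
Step 5 [EW]: N:wait,E:empty,S:wait,W:car2-GO | queues: N=0 E=0 S=0 W=3
Step 6 [EW]: N:wait,E:empty,S:wait,W:car4-GO | queues: N=0 E=0 S=0 W=2
Step 7 [EW]: N:wait,E:empty,S:wait,W:car7-GO | queues: N=0 E=0 S=0 W=1
Step 8 [EW]: N:wait,E:empty,S:wait,W:car8-GO | queues: N=0 E=0 S=0 W=0
Car 1 crosses at step 1

1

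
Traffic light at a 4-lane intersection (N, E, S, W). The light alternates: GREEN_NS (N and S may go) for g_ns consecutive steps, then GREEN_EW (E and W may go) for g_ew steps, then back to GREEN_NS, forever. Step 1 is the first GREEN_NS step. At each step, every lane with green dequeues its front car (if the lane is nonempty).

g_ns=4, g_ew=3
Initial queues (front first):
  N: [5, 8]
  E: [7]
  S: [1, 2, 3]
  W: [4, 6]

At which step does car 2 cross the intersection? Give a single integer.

Step 1 [NS]: N:car5-GO,E:wait,S:car1-GO,W:wait | queues: N=1 E=1 S=2 W=2
Step 2 [NS]: N:car8-GO,E:wait,S:car2-GO,W:wait | queues: N=0 E=1 S=1 W=2
Step 3 [NS]: N:empty,E:wait,S:car3-GO,W:wait | queues: N=0 E=1 S=0 W=2
Step 4 [NS]: N:empty,E:wait,S:empty,W:wait | queues: N=0 E=1 S=0 W=2
Step 5 [EW]: N:wait,E:car7-GO,S:wait,W:car4-GO | queues: N=0 E=0 S=0 W=1
Step 6 [EW]: N:wait,E:empty,S:wait,W:car6-GO | queues: N=0 E=0 S=0 W=0
Car 2 crosses at step 2

2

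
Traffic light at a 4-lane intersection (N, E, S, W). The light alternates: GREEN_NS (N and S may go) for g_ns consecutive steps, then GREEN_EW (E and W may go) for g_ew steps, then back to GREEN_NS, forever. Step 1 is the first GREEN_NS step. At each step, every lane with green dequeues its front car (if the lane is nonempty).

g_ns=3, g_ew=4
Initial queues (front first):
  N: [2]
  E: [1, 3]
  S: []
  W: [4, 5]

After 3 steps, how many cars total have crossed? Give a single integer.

Step 1 [NS]: N:car2-GO,E:wait,S:empty,W:wait | queues: N=0 E=2 S=0 W=2
Step 2 [NS]: N:empty,E:wait,S:empty,W:wait | queues: N=0 E=2 S=0 W=2
Step 3 [NS]: N:empty,E:wait,S:empty,W:wait | queues: N=0 E=2 S=0 W=2
Cars crossed by step 3: 1

Answer: 1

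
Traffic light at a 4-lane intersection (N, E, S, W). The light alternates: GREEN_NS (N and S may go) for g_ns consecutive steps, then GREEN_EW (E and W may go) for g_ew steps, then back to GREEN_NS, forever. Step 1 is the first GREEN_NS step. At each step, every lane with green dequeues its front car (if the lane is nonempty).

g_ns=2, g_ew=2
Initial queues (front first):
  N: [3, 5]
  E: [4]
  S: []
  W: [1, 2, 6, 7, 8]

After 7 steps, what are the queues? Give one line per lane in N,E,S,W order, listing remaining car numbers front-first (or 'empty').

Step 1 [NS]: N:car3-GO,E:wait,S:empty,W:wait | queues: N=1 E=1 S=0 W=5
Step 2 [NS]: N:car5-GO,E:wait,S:empty,W:wait | queues: N=0 E=1 S=0 W=5
Step 3 [EW]: N:wait,E:car4-GO,S:wait,W:car1-GO | queues: N=0 E=0 S=0 W=4
Step 4 [EW]: N:wait,E:empty,S:wait,W:car2-GO | queues: N=0 E=0 S=0 W=3
Step 5 [NS]: N:empty,E:wait,S:empty,W:wait | queues: N=0 E=0 S=0 W=3
Step 6 [NS]: N:empty,E:wait,S:empty,W:wait | queues: N=0 E=0 S=0 W=3
Step 7 [EW]: N:wait,E:empty,S:wait,W:car6-GO | queues: N=0 E=0 S=0 W=2

N: empty
E: empty
S: empty
W: 7 8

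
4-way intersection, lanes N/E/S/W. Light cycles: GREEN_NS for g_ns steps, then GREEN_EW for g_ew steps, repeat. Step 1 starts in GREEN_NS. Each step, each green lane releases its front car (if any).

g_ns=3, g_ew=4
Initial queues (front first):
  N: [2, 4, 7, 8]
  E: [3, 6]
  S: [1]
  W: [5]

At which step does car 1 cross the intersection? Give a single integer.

Step 1 [NS]: N:car2-GO,E:wait,S:car1-GO,W:wait | queues: N=3 E=2 S=0 W=1
Step 2 [NS]: N:car4-GO,E:wait,S:empty,W:wait | queues: N=2 E=2 S=0 W=1
Step 3 [NS]: N:car7-GO,E:wait,S:empty,W:wait | queues: N=1 E=2 S=0 W=1
Step 4 [EW]: N:wait,E:car3-GO,S:wait,W:car5-GO | queues: N=1 E=1 S=0 W=0
Step 5 [EW]: N:wait,E:car6-GO,S:wait,W:empty | queues: N=1 E=0 S=0 W=0
Step 6 [EW]: N:wait,E:empty,S:wait,W:empty | queues: N=1 E=0 S=0 W=0
Step 7 [EW]: N:wait,E:empty,S:wait,W:empty | queues: N=1 E=0 S=0 W=0
Step 8 [NS]: N:car8-GO,E:wait,S:empty,W:wait | queues: N=0 E=0 S=0 W=0
Car 1 crosses at step 1

1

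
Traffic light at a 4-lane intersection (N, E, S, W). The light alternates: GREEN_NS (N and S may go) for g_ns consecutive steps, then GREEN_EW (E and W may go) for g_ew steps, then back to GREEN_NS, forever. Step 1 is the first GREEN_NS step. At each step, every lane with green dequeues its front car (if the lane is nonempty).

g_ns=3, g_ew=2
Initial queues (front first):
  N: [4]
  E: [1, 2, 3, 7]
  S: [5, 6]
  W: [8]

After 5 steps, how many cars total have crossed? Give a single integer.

Answer: 6

Derivation:
Step 1 [NS]: N:car4-GO,E:wait,S:car5-GO,W:wait | queues: N=0 E=4 S=1 W=1
Step 2 [NS]: N:empty,E:wait,S:car6-GO,W:wait | queues: N=0 E=4 S=0 W=1
Step 3 [NS]: N:empty,E:wait,S:empty,W:wait | queues: N=0 E=4 S=0 W=1
Step 4 [EW]: N:wait,E:car1-GO,S:wait,W:car8-GO | queues: N=0 E=3 S=0 W=0
Step 5 [EW]: N:wait,E:car2-GO,S:wait,W:empty | queues: N=0 E=2 S=0 W=0
Cars crossed by step 5: 6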